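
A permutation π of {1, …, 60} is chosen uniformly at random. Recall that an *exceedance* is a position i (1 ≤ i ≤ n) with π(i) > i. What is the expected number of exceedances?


Write X = Σ_{i=1}^{60} X_i, where X_i = 1_{π(i) > i}.
For each fixed i, π(i) is uniform over {1, …, 60} (marginal of a uniform permutation), so P[π(i) > i] = (n − i)/n. Summing: Σ_{i=1}^{60} (n − i)/n = (0 + 1 + … + 59)/60 = 60(60 − 1)/(2·60) = (60 − 1)/2.
Hence E[X] = Σ_{i=1}^{60} (60 − i)/60 = 59/2 ≈ 29.500000.

E[X] = 59/2 = 29.500000.


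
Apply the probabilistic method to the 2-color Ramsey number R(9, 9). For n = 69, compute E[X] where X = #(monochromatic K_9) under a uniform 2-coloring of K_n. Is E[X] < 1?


E[X] = C(69, 9) · 2^{1 − 36} = 56672074888 · 2^{−35} = 56672074888/34359738368.
As a reduced fraction: E[X] = 7084009361/4294967296 ≈ 1.64937.
Is E[X] < 1? NO.
Since E[X] ≥ 1, the first-moment bound is inconclusive at n = 69; it does NOT by itself certify R(9, 9) > 69.

E[X] = 7084009361/4294967296 ≈ 1.64937; E[X] ≥ 1; first-moment method inconclusive here.


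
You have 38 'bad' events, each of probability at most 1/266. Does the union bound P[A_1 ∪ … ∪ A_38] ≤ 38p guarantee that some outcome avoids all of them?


Union bound: P[∪_{i=1}^{38} A_i] ≤ Σ_i P[A_i] ≤ 38·p = 38·(1/266) = 1/7.
Numerically: 1/7 ≈ 0.14286.
Is 1/7 < 1? YES.
Since P[∪ A_i] ≤ 1/7 < 1, the complement has P[∩ A_i^c] ≥ 1 − 1/7 = 6/7 > 0, so some outcome avoids every A_i.

38·p = 1/7 ≈ 0.14286; existence CERTIFIED by the union bound.


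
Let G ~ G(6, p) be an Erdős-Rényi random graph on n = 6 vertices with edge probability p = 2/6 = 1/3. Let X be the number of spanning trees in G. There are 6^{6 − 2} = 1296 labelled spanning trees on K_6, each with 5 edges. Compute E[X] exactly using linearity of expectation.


K_6 has 6^{6 − 2} = 1296 labelled spanning trees.
For each such spanning tree H, let X_H = 1 if all 5 edges of H are present in G. Then P[X_H = 1] = p^{5} = (1/3)^{5} = 1/243.
By linearity: E[X] = Σ_H E[X_H] = 1296 · p^{5} = 1296 · 1/243 = 16/3.
Numerically: E[X] ≈ 5.3333.

E[X] = 1296 · (1/3)^{5} = 16/3 ≈ 5.3333.


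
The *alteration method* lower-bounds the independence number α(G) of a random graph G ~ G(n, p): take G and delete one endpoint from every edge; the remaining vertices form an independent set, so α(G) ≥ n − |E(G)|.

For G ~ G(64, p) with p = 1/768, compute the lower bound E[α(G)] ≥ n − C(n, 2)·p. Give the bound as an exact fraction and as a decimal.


E[|E(G)|] = C(64, 2)·p = 2016 · (1/768) = 21/8.
E[α(G)] ≥ n − E[|E(G)|] = 64 − 21/8 = 491/8.
Numerically: ≈ 61.3750.
(This is only a lower bound; the true E[α(G)] may be larger.)

E[α(G)] ≥ 491/8 ≈ 61.3750.


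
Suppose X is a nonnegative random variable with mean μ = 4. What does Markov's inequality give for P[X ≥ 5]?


μ = E[X] = 4, a = 5.
Markov: P[X ≥ 5] ≤ μ/a = (4)/5 = 4/5.
Numerically: ≈ 0.80000.
(Since a = 5 > μ = 4.00000, the bound 4/5 is < 1 and informative.)

P[X ≥ 5] ≤ 4/5 ≈ 0.80000.


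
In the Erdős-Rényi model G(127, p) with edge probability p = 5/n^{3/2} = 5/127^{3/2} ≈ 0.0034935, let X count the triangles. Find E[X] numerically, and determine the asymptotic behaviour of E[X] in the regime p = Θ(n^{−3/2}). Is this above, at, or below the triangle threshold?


Number of potential triangles: C(127, 3) = 333375.
Each occurs with probability p³ ≈ (0.0034935)³ ≈ 4.2637651e-08.
By linearity: E[X] = C(127, 3)·p³ ≈ 333375 · 4.2637651e-08 ≈ 0.01421.
Since α = 3/2 > 1, p = c/n^{3/2} = o(1/n) is below the triangle threshold p ~ 1/n. Asymptotically E[X] ~ (c³/6)·n^{3(1−α)} = (5³/6)·n^{-1.5} → 0, so by Markov's inequality G has no triangles w.h.p.

E[X] ≈ 0.01421; in regime p = Θ(1/n^{3/2}) E[X] tends to 0 (below the triangle threshold p ~ 1/n).


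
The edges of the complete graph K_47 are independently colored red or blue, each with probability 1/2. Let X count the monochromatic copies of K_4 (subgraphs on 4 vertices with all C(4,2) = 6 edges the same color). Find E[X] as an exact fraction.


Let X = Σ_S X_S over the C(47, 4) = 178365 subsets S of size 4, where X_S = 1 if the K_4 on S is monochromatic.
For a fixed S, the K_4 on S has C(4, 2) = 6 edges. P[all 6 edges red] = (1/2)^6, and likewise for blue, so P[monochromatic] = 2·(1/2)^6 = 2^{1 − 6} = 1/32.
By linearity: E[X] = C(47, 4) · 2^{1 − 6} = 178365 · 1/32 = 178365/32.
Numerically: E[X] ≈ 5573.906250.

E[X] = C(47,4)·2^(1−C(4,2)) = 178365/32 ≈ 5573.906250.


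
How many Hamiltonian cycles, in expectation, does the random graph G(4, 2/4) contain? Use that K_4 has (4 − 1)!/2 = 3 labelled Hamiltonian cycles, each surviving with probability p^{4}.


K_4 has (4 − 1)!/2 = 3 labelled Hamiltonian cycles.
For each such Hamiltonian cycle H, let X_H = 1 if all 4 edges of H are present in G. Then P[X_H = 1] = p^{4} = (1/2)^{4} = 1/16.
By linearity of expectation: E[X] = Σ_H E[X_H] = 3 · p^{4} = 3 · 1/16 = 3/16.
Numerically: E[X] ≈ 0.1875.

E[X] = 3 · (1/2)^{4} = 3/16 ≈ 0.1875.


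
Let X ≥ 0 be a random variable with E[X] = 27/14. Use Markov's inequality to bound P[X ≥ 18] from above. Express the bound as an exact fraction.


μ = E[X] = 27/14, a = 18.
Markov: P[X ≥ 18] ≤ μ/a = (27/14)/18 = 3/28.
Numerically: ≈ 0.107.
(Since a = 18 > μ = 1.929, the bound 3/28 is < 1 and informative.)

P[X ≥ 18] ≤ 3/28 ≈ 0.107.


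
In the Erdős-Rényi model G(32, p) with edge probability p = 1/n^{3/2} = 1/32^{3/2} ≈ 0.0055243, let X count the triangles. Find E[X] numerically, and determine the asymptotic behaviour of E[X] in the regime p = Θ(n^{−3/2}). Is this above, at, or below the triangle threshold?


Number of potential triangles: C(32, 3) = 4960.
Each occurs with probability p³ ≈ (0.0055243)³ ≈ 1.6858739e-07.
By linearity: E[X] = C(32, 3)·p³ ≈ 4960 · 1.6858739e-07 ≈ 0.00084.
Since α = 3/2 > 1, p = c/n^{3/2} = o(1/n) is below the triangle threshold p ~ 1/n. Asymptotically E[X] ~ (c³/6)·n^{3(1−α)} = (1³/6)·n^{-1.5} → 0, so by Markov's inequality G has no triangles w.h.p.

E[X] ≈ 0.00084; in regime p = Θ(1/n^{3/2}) E[X] tends to 0 (below the triangle threshold p ~ 1/n).


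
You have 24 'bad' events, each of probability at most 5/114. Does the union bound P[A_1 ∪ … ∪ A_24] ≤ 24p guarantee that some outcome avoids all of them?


Union bound: P[∪_{i=1}^{24} A_i] ≤ Σ_i P[A_i] ≤ 24·p = 24·(5/114) = 20/19.
Numerically: 20/19 ≈ 1.053.
Is 20/19 < 1? NO.
Since the bound 20/19 is ≥ 1, the union bound is uninformative here; it does NOT by itself certify existence.

24·p = 20/19 ≈ 1.053; existence NOT certified by the union bound.


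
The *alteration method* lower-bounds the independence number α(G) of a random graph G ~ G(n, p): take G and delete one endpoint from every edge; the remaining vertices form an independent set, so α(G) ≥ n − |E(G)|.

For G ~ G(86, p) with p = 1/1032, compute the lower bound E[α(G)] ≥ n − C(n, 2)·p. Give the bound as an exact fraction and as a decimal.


E[|E(G)|] = C(86, 2)·p = 3655 · (1/1032) = 85/24.
E[α(G)] ≥ n − E[|E(G)|] = 86 − 85/24 = 1979/24.
Numerically: ≈ 82.45833.
(This is only a lower bound; the true E[α(G)] may be larger.)

E[α(G)] ≥ 1979/24 ≈ 82.45833.


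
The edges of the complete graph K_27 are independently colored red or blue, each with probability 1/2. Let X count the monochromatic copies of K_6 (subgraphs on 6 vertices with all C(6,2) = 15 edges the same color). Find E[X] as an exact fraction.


Let X = Σ_S X_S over the C(27, 6) = 296010 subsets S of size 6, where X_S = 1 if the K_6 on S is monochromatic.
For a fixed S, the K_6 on S has C(6, 2) = 15 edges. P[all 15 edges red] = (1/2)^15, and likewise for blue, so P[monochromatic] = 2·(1/2)^15 = 2^{1 − 15} = 1/16384.
By linearity: E[X] = C(27, 6) · 2^{1 − 15} = 296010 · 1/16384 = 148005/8192.
Numerically: E[X] ≈ 18.067017.

E[X] = C(27,6)·2^(1−C(6,2)) = 148005/8192 ≈ 18.067017.


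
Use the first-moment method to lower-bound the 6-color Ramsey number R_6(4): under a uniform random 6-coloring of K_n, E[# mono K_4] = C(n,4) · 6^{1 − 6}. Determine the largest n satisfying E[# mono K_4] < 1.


We need C(n, 4) · 6^{1 − 6} < 1, i.e. C(n, 4) < 6^{6 − 1} = 7776.
Check values of n near the boundary:
  n = 16: C(16, 4) = 1820; 1820 < 7776? YES
  n = 17: C(17, 4) = 2380; 2380 < 7776? YES
  n = 18: C(18, 4) = 3060; 3060 < 7776? YES
  n = 19: C(19, 4) = 3876; 3876 < 7776? YES
  n = 20: C(20, 4) = 4845; 4845 < 7776? YES
  n = 21: C(21, 4) = 5985; 5985 < 7776? YES
  n = 22: C(22, 4) = 7315; 7315 < 7776? YES
  n = 23: C(23, 4) = 8855; 8855 < 7776? NO
The largest n with C(n, 4) < 7776 is n = 22 (where E[X] = 7315/7776 ≈ 0.9407150). Hence R_6(4) > 22, i.e. R_6(4) ≥ 23.

Largest n = 22; hence R_6(4) > 22.


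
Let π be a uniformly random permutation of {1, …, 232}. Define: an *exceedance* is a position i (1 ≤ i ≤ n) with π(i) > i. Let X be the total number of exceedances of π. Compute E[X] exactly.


Write X = Σ_{i=1}^{232} X_i, where X_i = 1_{π(i) > i}.
For each fixed i, π(i) is uniform over {1, …, 232} (marginal of a uniform permutation), so P[π(i) > i] = (n − i)/n. Summing: Σ_{i=1}^{232} (n − i)/n = (0 + 1 + … + 231)/232 = 232(232 − 1)/(2·232) = (232 − 1)/2.
Hence E[X] = Σ_{i=1}^{232} (232 − i)/232 = 231/2 ≈ 115.500.

E[X] = 231/2 = 115.500.


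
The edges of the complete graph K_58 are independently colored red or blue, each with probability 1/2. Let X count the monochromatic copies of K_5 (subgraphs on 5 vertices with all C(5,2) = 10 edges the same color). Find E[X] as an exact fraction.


Let X = Σ_S X_S over the C(58, 5) = 4582116 subsets S of size 5, where X_S = 1 if the K_5 on S is monochromatic.
For a fixed S, the K_5 on S has C(5, 2) = 10 edges. P[all 10 edges red] = (1/2)^10, and likewise for blue, so P[monochromatic] = 2·(1/2)^10 = 2^{1 − 10} = 1/512.
By linearity of expectation: E[X] = C(58, 5) · 2^{1 − 10} = 4582116 · 1/512 = 1145529/128.
Numerically: E[X] ≈ 8949.44531.

E[X] = C(58,5)·2^(1−C(5,2)) = 1145529/128 ≈ 8949.44531.


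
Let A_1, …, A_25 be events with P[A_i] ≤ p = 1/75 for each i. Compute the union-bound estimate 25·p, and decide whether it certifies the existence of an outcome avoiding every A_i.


Union bound: P[∪_{i=1}^{25} A_i] ≤ Σ_i P[A_i] ≤ 25·p = 25·(1/75) = 1/3.
Numerically: 1/3 ≈ 0.333.
Is 1/3 < 1? YES.
Since P[∪ A_i] ≤ 1/3 < 1, the complement has P[∩ A_i^c] ≥ 1 − 1/3 = 2/3 > 0, so some outcome avoids every A_i.

25·p = 1/3 ≈ 0.333; existence CERTIFIED by the union bound.


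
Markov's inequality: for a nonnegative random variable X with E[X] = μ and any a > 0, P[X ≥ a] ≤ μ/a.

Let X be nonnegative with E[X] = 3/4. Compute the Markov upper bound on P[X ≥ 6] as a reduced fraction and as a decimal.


μ = E[X] = 3/4, a = 6.
Markov: P[X ≥ 6] ≤ μ/a = (3/4)/6 = 1/8.
Numerically: ≈ 0.12500.
(Since a = 6 > μ = 0.75000, the bound 1/8 is < 1 and informative.)

P[X ≥ 6] ≤ 1/8 ≈ 0.12500.


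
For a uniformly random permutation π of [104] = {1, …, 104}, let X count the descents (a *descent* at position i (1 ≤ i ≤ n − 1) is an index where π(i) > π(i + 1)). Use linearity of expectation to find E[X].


Write X = Σ X_I over i = 1, …, 103, with X_I the indicator of one descent.
There are 103 indicators.
For each fixed i, the pair (π(i), π(i+1)) is a uniformly random ordered pair of distinct values from {1, …, 104}; by symmetry P[π(i) > π(i+1)] = 1/2.
By linearity: E[X] = 103 · (1/2) = (104 − 1) · (1/2) = 103/2 ≈ 51.50000.

E[X] = 103/2 = 51.50000.


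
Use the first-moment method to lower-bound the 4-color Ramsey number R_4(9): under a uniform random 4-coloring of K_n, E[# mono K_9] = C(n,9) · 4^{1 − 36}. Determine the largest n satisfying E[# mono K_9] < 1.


We need C(n, 9) · 4^{1 − 36} < 1, i.e. C(n, 9) < 4^{36 − 1} = 1180591620717411303424.
Check values of n near the boundary:
  n = 911: C(911, 9) = 1144686900492291197405; 1144686900492291197405 < 1180591620717411303424? YES
  n = 912: C(912, 9) = 1156095740032081475120; 1156095740032081475120 < 1180591620717411303424? YES
  n = 913: C(913, 9) = 1167605542753639808390; 1167605542753639808390 < 1180591620717411303424? YES
  n = 914: C(914, 9) = 1179217089587653905932; 1179217089587653905932 < 1180591620717411303424? YES
  n = 915: C(915, 9) = 1190931166636537885130; 1190931166636537885130 < 1180591620717411303424? NO
The largest n with C(n, 9) < 1180591620717411303424 is n = 914 (where E[X] = 294804272396913476483/295147905179352825856 ≈ 0.9988). Hence R_4(9) > 914, i.e. R_4(9) ≥ 915.

Largest n = 914; hence R_4(9) > 914.


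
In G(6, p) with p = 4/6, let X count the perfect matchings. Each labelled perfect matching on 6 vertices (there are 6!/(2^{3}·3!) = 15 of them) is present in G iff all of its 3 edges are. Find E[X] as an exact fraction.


K_6 has 6!/(2^{3}·3!) = 15 labelled perfect matchings.
For each such perfect matching H, let X_H = 1 if all 3 edges of H are present in G. Then P[X_H = 1] = p^{3} = (2/3)^{3} = 8/27.
By linearity: E[X] = Σ_H E[X_H] = 15 · p^{3} = 15 · 8/27 = 40/9.
Numerically: E[X] ≈ 4.44.

E[X] = 15 · (2/3)^{3} = 40/9 ≈ 4.44.


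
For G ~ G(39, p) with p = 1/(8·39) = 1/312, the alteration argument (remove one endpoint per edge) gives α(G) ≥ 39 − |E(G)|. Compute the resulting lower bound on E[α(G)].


E[|E(G)|] = C(39, 2)·p = 741 · (1/312) = 19/8.
E[α(G)] ≥ n − E[|E(G)|] = 39 − 19/8 = 293/8.
Numerically: ≈ 36.625.
(This is only a lower bound; the true E[α(G)] may be larger.)

E[α(G)] ≥ 293/8 ≈ 36.625.


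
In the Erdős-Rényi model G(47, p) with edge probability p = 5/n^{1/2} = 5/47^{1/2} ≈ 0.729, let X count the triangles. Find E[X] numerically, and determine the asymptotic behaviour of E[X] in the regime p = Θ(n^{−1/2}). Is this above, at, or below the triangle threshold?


Number of potential triangles: C(47, 3) = 16215.
Each occurs with probability p³ ≈ (0.729)³ ≈ 3.87939e-01.
By linearity: E[X] = C(47, 3)·p³ ≈ 16215 · 3.87939e-01 ≈ 6290.428.
Since α = 1/2 < 1, p = c/n^{1/2} ≫ 1/n is above the triangle threshold p ~ 1/n. Asymptotically E[X] ~ (c³/6)·n^{3(1−α)} = (5³/6)·n^{1.5} → ∞; triangles are abundant w.h.p.

E[X] ≈ 6290.428; in regime p = Θ(1/n^{1/2}) E[X] diverges (above the triangle threshold p ~ 1/n).


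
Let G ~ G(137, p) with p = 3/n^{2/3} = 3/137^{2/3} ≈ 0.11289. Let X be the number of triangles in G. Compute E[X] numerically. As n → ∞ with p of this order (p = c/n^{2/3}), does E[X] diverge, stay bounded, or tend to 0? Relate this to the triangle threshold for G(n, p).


Number of potential triangles: C(137, 3) = 419220.
Each occurs with probability p³ ≈ (0.11289)³ ≈ 1.4385423e-03.
By linearity: E[X] = C(137, 3)·p³ ≈ 419220 · 1.4385423e-03 ≈ 603.06569.
Since α = 2/3 < 1, p = c/n^{2/3} ≫ 1/n is above the triangle threshold p ~ 1/n. Asymptotically E[X] ~ (c³/6)·n^{3(1−α)} = (3³/6)·n^{1} → ∞; triangles are abundant w.h.p.

E[X] ≈ 603.06569; in regime p = Θ(1/n^{2/3}) E[X] diverges (above the triangle threshold p ~ 1/n).


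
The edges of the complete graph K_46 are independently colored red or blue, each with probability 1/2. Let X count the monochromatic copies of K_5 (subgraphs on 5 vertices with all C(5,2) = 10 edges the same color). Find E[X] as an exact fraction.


Let X = Σ_S X_S over the C(46, 5) = 1370754 subsets S of size 5, where X_S = 1 if the K_5 on S is monochromatic.
For a fixed S, the K_5 on S has C(5, 2) = 10 edges. P[all 10 edges red] = (1/2)^10, and likewise for blue, so P[monochromatic] = 2·(1/2)^10 = 2^{1 − 10} = 1/512.
By linearity of expectation: E[X] = C(46, 5) · 2^{1 − 10} = 1370754 · 1/512 = 685377/256.
Numerically: E[X] ≈ 2677.254.

E[X] = C(46,5)·2^(1−C(5,2)) = 685377/256 ≈ 2677.254.


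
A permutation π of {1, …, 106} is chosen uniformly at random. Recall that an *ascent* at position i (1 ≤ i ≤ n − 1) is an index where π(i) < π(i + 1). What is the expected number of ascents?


Write X = Σ X_I over i = 1, …, 105, with X_I the indicator of one ascent.
There are 105 indicators.
For each fixed i, the pair (π(i), π(i+1)) is a uniformly random ordered pair of distinct values from {1, …, 106}; by symmetry P[π(i) < π(i+1)] = 1/2.
By linearity: E[X] = 105 · (1/2) = (106 − 1) · (1/2) = 105/2 ≈ 52.500000.

E[X] = 105/2 = 52.500000.


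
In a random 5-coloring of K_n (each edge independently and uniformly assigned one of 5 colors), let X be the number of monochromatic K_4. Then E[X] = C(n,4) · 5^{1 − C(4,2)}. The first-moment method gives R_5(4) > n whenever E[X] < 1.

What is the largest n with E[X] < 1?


We need C(n, 4) · 5^{1 − 6} < 1, i.e. C(n, 4) < 5^{6 − 1} = 3125.
Check values of n near the boundary:
  n = 17: C(17, 4) = 2380; 2380 < 3125? YES
  n = 18: C(18, 4) = 3060; 3060 < 3125? YES
  n = 19: C(19, 4) = 3876; 3876 < 3125? NO
  n = 20: C(20, 4) = 4845; 4845 < 3125? NO
The largest n with C(n, 4) < 3125 is n = 18 (where E[X] = 612/625 ≈ 0.9792000). Hence R_5(4) > 18, i.e. R_5(4) ≥ 19.

Largest n = 18; hence R_5(4) > 18.


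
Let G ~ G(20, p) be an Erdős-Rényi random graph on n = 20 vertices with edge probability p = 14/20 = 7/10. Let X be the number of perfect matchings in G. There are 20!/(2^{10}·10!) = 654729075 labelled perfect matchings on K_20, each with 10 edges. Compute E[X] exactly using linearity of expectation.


K_20 has 20!/(2^{10}·10!) = 654729075 labelled perfect matchings.
For each such perfect matching H, let X_H = 1 if all 10 edges of H are present in G. Then P[X_H = 1] = p^{10} = (7/10)^{10} = 282475249/10000000000.
Summing the indicators: E[X] = Σ_H E[X_H] = 654729075 · p^{10} = 654729075 · 282475249/10000000000 = 7397790339526587/400000000.
Numerically: E[X] ≈ 1.849e+07.

E[X] = 654729075 · (7/10)^{10} = 7397790339526587/400000000 ≈ 1.849e+07.


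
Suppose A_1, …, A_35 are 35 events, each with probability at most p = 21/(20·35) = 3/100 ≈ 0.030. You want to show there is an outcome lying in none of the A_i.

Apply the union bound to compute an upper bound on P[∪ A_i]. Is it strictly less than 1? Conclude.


Union bound: P[∪_{i=1}^{35} A_i] ≤ Σ_i P[A_i] ≤ 35·p = 35·(3/100) = 21/20.
Numerically: 21/20 ≈ 1.050.
Is 21/20 < 1? NO.
Since the bound 21/20 is ≥ 1, the union bound is uninformative here; it does NOT by itself certify existence.

35·p = 21/20 ≈ 1.050; existence NOT certified by the union bound.


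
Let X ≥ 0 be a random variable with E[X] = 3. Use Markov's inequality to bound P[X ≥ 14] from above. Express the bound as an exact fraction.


μ = E[X] = 3, a = 14.
Markov: P[X ≥ 14] ≤ μ/a = (3)/14 = 3/14.
Numerically: ≈ 0.2143.
(Since a = 14 > μ = 3.0000, the bound 3/14 is < 1 and informative.)

P[X ≥ 14] ≤ 3/14 ≈ 0.2143.


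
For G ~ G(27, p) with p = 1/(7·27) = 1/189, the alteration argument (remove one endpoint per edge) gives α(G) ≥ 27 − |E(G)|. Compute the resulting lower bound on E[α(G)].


E[|E(G)|] = C(27, 2)·p = 351 · (1/189) = 13/7.
E[α(G)] ≥ n − E[|E(G)|] = 27 − 13/7 = 176/7.
Numerically: ≈ 25.1429.
(This is only a lower bound; the true E[α(G)] may be larger.)

E[α(G)] ≥ 176/7 ≈ 25.1429.


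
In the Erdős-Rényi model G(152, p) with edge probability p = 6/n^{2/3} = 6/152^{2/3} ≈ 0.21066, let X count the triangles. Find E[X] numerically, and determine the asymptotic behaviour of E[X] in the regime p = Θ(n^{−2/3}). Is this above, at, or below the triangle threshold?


Number of potential triangles: C(152, 3) = 573800.
Each occurs with probability p³ ≈ (0.21066)³ ≈ 9.3490305e-03.
By linearity: E[X] = C(152, 3)·p³ ≈ 573800 · 9.3490305e-03 ≈ 5364.47368.
Since α = 2/3 < 1, p = c/n^{2/3} ≫ 1/n is above the triangle threshold p ~ 1/n. Asymptotically E[X] ~ (c³/6)·n^{3(1−α)} = (6³/6)·n^{1} → ∞; triangles are abundant w.h.p.

E[X] ≈ 5364.47368; in regime p = Θ(1/n^{2/3}) E[X] diverges (above the triangle threshold p ~ 1/n).


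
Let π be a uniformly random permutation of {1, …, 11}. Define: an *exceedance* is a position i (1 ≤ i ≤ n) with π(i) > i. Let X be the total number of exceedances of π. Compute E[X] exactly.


Write X = Σ_{i=1}^{11} X_i, where X_i = 1_{π(i) > i}.
For each fixed i, π(i) is uniform over {1, …, 11} (marginal of a uniform permutation), so P[π(i) > i] = (n − i)/n. Summing: Σ_{i=1}^{11} (n − i)/n = (0 + 1 + … + 10)/11 = 11(11 − 1)/(2·11) = (11 − 1)/2.
Hence E[X] = Σ_{i=1}^{11} (11 − i)/11 = 5 ≈ 5.0000.

E[X] = 5 = 5.0000.


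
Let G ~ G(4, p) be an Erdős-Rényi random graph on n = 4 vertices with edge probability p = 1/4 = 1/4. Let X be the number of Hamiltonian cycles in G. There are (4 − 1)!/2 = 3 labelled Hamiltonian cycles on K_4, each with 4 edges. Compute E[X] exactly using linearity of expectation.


K_4 has (4 − 1)!/2 = 3 labelled Hamiltonian cycles.
For each such Hamiltonian cycle H, let X_H = 1 if all 4 edges of H are present in G. Then P[X_H = 1] = p^{4} = (1/4)^{4} = 1/256.
By linearity: E[X] = Σ_H E[X_H] = 3 · p^{4} = 3 · 1/256 = 3/256.
Numerically: E[X] ≈ 0.0117.

E[X] = 3 · (1/4)^{4} = 3/256 ≈ 0.0117.


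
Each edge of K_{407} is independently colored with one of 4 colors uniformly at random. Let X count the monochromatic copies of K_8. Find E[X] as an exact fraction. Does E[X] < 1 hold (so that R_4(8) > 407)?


E[X] = C(407, 8) · 4^{1 − 28} = 17424959239309050 · 4^{−27} = 17424959239309050/18014398509481984.
As a reduced fraction: E[X] = 8712479619654525/9007199254740992 ≈ 0.9672795.
Is E[X] < 1? YES.
Since E[X] < 1, there exists a 4-coloring of K_{407} with no monochromatic K_8; hence R_4(8) > 407.

E[X] = 8712479619654525/9007199254740992 ≈ 0.9672795; E[X] < 1, so R_4(8) > 407.


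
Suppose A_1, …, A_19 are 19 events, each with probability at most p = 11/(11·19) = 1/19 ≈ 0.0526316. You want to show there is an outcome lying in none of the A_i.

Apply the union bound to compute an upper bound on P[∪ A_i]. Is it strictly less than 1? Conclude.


Union bound: P[∪_{i=1}^{19} A_i] ≤ Σ_i P[A_i] ≤ 19·p = 19·(1/19) = 1.
Numerically: 1 ≈ 1.0000000.
Is 1 < 1? NO.
Since the bound 1 is ≥ 1, the union bound is uninformative here; it does NOT by itself certify existence.

19·p = 1 ≈ 1.0000000; existence NOT certified by the union bound.


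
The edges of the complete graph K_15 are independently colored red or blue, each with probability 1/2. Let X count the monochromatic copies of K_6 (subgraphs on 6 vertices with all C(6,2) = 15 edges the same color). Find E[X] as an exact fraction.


Let X = Σ_S X_S over the C(15, 6) = 5005 subsets S of size 6, where X_S = 1 if the K_6 on S is monochromatic.
For a fixed S, the K_6 on S has C(6, 2) = 15 edges. P[all 15 edges red] = (1/2)^15, and likewise for blue, so P[monochromatic] = 2·(1/2)^15 = 2^{1 − 15} = 1/16384.
By linearity: E[X] = C(15, 6) · 2^{1 − 15} = 5005 · 1/16384 = 5005/16384.
Numerically: E[X] ≈ 0.30548.

E[X] = C(15,6)·2^(1−C(6,2)) = 5005/16384 ≈ 0.30548.


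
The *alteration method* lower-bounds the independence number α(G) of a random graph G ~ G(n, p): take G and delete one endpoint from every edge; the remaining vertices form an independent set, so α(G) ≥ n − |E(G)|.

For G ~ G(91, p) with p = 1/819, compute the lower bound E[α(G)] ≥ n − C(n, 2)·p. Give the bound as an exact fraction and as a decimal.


E[|E(G)|] = C(91, 2)·p = 4095 · (1/819) = 5.
E[α(G)] ≥ n − E[|E(G)|] = 91 − 5 = 86.
Numerically: ≈ 86.000000.
(This is only a lower bound; the true E[α(G)] may be larger.)

E[α(G)] ≥ 86 ≈ 86.000000.


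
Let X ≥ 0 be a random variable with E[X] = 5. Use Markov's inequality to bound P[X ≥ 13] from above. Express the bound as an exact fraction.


μ = E[X] = 5, a = 13.
Markov: P[X ≥ 13] ≤ μ/a = (5)/13 = 5/13.
Numerically: ≈ 0.384615.
(Since a = 13 > μ = 5.000000, the bound 5/13 is < 1 and informative.)

P[X ≥ 13] ≤ 5/13 ≈ 0.384615.


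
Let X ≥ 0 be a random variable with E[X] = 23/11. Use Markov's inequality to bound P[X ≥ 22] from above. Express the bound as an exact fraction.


μ = E[X] = 23/11, a = 22.
Markov: P[X ≥ 22] ≤ μ/a = (23/11)/22 = 23/242.
Numerically: ≈ 0.095041.
(Since a = 22 > μ = 2.090909, the bound 23/242 is < 1 and informative.)

P[X ≥ 22] ≤ 23/242 ≈ 0.095041.


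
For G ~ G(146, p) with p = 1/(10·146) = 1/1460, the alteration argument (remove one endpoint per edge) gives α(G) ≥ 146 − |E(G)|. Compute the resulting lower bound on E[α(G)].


E[|E(G)|] = C(146, 2)·p = 10585 · (1/1460) = 29/4.
E[α(G)] ≥ n − E[|E(G)|] = 146 − 29/4 = 555/4.
Numerically: ≈ 138.750.
(This is only a lower bound; the true E[α(G)] may be larger.)

E[α(G)] ≥ 555/4 ≈ 138.750.


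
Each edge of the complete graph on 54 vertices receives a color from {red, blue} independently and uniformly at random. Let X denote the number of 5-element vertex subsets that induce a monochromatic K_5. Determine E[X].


Let X = Σ_S X_S over the C(54, 5) = 3162510 subsets S of size 5, where X_S = 1 if the K_5 on S is monochromatic.
For a fixed S, the K_5 on S has C(5, 2) = 10 edges. P[all 10 edges red] = (1/2)^10, and likewise for blue, so P[monochromatic] = 2·(1/2)^10 = 2^{1 − 10} = 1/512.
Summing: E[X] = C(54, 5) · 2^{1 − 10} = 3162510 · 1/512 = 1581255/256.
Numerically: E[X] ≈ 6176.77734.

E[X] = C(54,5)·2^(1−C(5,2)) = 1581255/256 ≈ 6176.77734.


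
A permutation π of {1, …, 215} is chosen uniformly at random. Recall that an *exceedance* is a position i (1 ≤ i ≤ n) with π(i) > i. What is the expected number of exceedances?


Write X = Σ_{i=1}^{215} X_i, where X_i = 1_{π(i) > i}.
For each fixed i, π(i) is uniform over {1, …, 215} (marginal of a uniform permutation), so P[π(i) > i] = (n − i)/n. Summing: Σ_{i=1}^{215} (n − i)/n = (0 + 1 + … + 214)/215 = 215(215 − 1)/(2·215) = (215 − 1)/2.
Hence E[X] = Σ_{i=1}^{215} (215 − i)/215 = 107 ≈ 107.0000.

E[X] = 107 = 107.0000.


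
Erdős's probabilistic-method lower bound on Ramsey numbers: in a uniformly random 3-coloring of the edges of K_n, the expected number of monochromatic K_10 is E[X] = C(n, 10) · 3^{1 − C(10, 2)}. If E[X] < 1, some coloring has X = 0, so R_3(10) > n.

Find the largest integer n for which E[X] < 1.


We need C(n, 10) · 3^{1 − 45} < 1, i.e. C(n, 10) < 3^{45 − 1} = 984770902183611232881.
Check values of n near the boundary:
  n = 569: C(569, 10) = 905357721286137524328; 905357721286137524328 < 984770902183611232881? YES
  n = 570: C(570, 10) = 921524823451961408691; 921524823451961408691 < 984770902183611232881? YES
  n = 571: C(571, 10) = 937951290893172842001; 937951290893172842001 < 984770902183611232881? YES
  n = 572: C(572, 10) = 954640815642161682606; 954640815642161682606 < 984770902183611232881? YES
  n = 573: C(573, 10) = 971597135635805762226; 971597135635805762226 < 984770902183611232881? YES
  n = 574: C(574, 10) = 988824035203816502691; 988824035203816502691 < 984770902183611232881? NO
The largest n with C(n, 10) < 984770902183611232881 is n = 573 (where E[X] = 35985079097622435638/36472996377170786403 ≈ 0.986623). Hence R_3(10) > 573, i.e. R_3(10) ≥ 574.

Largest n = 573; hence R_3(10) > 573.


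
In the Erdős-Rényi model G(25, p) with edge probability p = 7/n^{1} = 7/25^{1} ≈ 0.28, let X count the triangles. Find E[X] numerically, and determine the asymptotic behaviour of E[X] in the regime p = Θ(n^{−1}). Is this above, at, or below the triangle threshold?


Number of potential triangles: C(25, 3) = 2300.
Each occurs with probability p³ ≈ (0.28)³ ≈ 2.1952000e-02.
By linearity: E[X] = C(25, 3)·p³ ≈ 2300 · 2.1952000e-02 ≈ 50.48960.
Here α = 1, so p = 7/n is exactly at the triangle threshold p ~ 1/n. Asymptotically E[X] → c³/6 = 7³/6 = 343/6 ≈ 57.16667, a bounded constant. In this regime the triangle count is asymptotically Poisson(c³/6).

E[X] ≈ 50.48960; in regime p = Θ(1/n^{1}) E[X] stays bounded (at the triangle threshold p ~ 1/n).


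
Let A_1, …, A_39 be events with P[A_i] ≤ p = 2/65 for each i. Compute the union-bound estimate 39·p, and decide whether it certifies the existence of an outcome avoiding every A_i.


Union bound: P[∪_{i=1}^{39} A_i] ≤ Σ_i P[A_i] ≤ 39·p = 39·(2/65) = 6/5.
Numerically: 6/5 ≈ 1.2000.
Is 6/5 < 1? NO.
Since the bound 6/5 is ≥ 1, the union bound is uninformative here; it does NOT by itself certify existence.

39·p = 6/5 ≈ 1.2000; existence NOT certified by the union bound.


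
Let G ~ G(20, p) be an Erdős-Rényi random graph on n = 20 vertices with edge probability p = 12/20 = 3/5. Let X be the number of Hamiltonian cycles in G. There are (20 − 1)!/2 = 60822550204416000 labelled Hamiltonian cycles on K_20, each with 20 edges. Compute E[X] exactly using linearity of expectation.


K_20 has (20 − 1)!/2 = 60822550204416000 labelled Hamiltonian cycles.
For each such Hamiltonian cycle H, let X_H = 1 if all 20 edges of H are present in G. Then P[X_H = 1] = p^{20} = (3/5)^{20} = 3486784401/95367431640625.
By linearity: E[X] = Σ_H E[X_H] = 60822550204416000 · p^{20} = 60822550204416000 · 3486784401/95367431640625 = 1696600954254376560918528/762939453125.
Numerically: E[X] ≈ 2.22377e+12.

E[X] = 60822550204416000 · (3/5)^{20} = 1696600954254376560918528/762939453125 ≈ 2.22377e+12.


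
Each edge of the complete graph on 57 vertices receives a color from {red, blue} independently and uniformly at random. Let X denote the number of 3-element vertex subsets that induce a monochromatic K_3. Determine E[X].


Let X = Σ_S X_S over the C(57, 3) = 29260 subsets S of size 3, where X_S = 1 if the K_3 on S is monochromatic.
For a fixed S, the K_3 on S has C(3, 2) = 3 edges. P[all 3 edges red] = (1/2)^3, and likewise for blue, so P[monochromatic] = 2·(1/2)^3 = 2^{1 − 3} = 1/4.
Summing: E[X] = C(57, 3) · 2^{1 − 3} = 29260 · 1/4 = 7315.
Numerically: E[X] ≈ 7315.000000.

E[X] = C(57,3)·2^(1−C(3,2)) = 7315 ≈ 7315.000000.


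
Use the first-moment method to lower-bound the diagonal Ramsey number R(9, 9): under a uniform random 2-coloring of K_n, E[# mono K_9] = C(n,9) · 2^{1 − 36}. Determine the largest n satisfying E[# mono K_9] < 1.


We need C(n, 9) · 2^{1 − 36} < 1, i.e. C(n, 9) < 2^{36 − 1} = 34359738368.
Check values of n near the boundary:
  n = 60: C(60, 9) = 14783142660; 14783142660 < 34359738368? YES
  n = 61: C(61, 9) = 17341763505; 17341763505 < 34359738368? YES
  n = 62: C(62, 9) = 20286591270; 20286591270 < 34359738368? YES
  n = 63: C(63, 9) = 23667689815; 23667689815 < 34359738368? YES
  n = 64: C(64, 9) = 27540584512; 27540584512 < 34359738368? YES
  n = 65: C(65, 9) = 31966749880; 31966749880 < 34359738368? YES
  n = 66: C(66, 9) = 37014131440; 37014131440 < 34359738368? NO
  n = 67: C(67, 9) = 42757703560; 42757703560 < 34359738368? NO
The largest n with C(n, 9) < 34359738368 is n = 65 (where E[X] = 3995843735/4294967296 ≈ 0.9303549). Hence R(9, 9) > 65, i.e. R(9, 9) ≥ 66.

Largest n = 65; hence R(9, 9) > 65.


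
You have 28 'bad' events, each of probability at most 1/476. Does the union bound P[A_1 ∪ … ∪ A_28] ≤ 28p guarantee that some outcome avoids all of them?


Union bound: P[∪_{i=1}^{28} A_i] ≤ Σ_i P[A_i] ≤ 28·p = 28·(1/476) = 1/17.
Numerically: 1/17 ≈ 0.0588235.
Is 1/17 < 1? YES.
Since P[∪ A_i] ≤ 1/17 < 1, the complement has P[∩ A_i^c] ≥ 1 − 1/17 = 16/17 > 0, so some outcome avoids every A_i.

28·p = 1/17 ≈ 0.0588235; existence CERTIFIED by the union bound.


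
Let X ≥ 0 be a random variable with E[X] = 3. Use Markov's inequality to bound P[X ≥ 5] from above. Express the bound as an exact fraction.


μ = E[X] = 3, a = 5.
Markov: P[X ≥ 5] ≤ μ/a = (3)/5 = 3/5.
Numerically: ≈ 0.60000.
(Since a = 5 > μ = 3.00000, the bound 3/5 is < 1 and informative.)

P[X ≥ 5] ≤ 3/5 ≈ 0.60000.


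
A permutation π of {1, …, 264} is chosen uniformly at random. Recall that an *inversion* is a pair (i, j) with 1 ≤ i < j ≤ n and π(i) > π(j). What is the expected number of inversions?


Write X = Σ X_I over the C(264, 2) = 34716 pairs i < j, with X_I the indicator of one inversion.
There are 34716 indicators.
For each fixed pair i < j, the values π(i) and π(j) are two distinct elements of {1, …, 264} in uniformly random order; by symmetry P[π(i) > π(j)] = 1/2.
By linearity: E[X] = 34716 · (1/2) = C(264, 2) · (1/2) = 34716/2 = 17358 ≈ 17358.000.

E[X] = 17358 = 17358.000.


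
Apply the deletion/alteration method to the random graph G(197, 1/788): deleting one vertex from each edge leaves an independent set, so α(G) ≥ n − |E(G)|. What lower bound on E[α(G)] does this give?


E[|E(G)|] = C(197, 2)·p = 19306 · (1/788) = 49/2.
E[α(G)] ≥ n − E[|E(G)|] = 197 − 49/2 = 345/2.
Numerically: ≈ 172.500000.
(This is only a lower bound; the true E[α(G)] may be larger.)

E[α(G)] ≥ 345/2 ≈ 172.500000.


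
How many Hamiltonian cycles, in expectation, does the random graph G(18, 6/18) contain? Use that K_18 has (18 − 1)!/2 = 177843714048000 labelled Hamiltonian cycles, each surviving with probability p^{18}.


K_18 has (18 − 1)!/2 = 177843714048000 labelled Hamiltonian cycles.
For each such Hamiltonian cycle H, let X_H = 1 if all 18 edges of H are present in G. Then P[X_H = 1] = p^{18} = (1/3)^{18} = 1/387420489.
Summing the indicators: E[X] = Σ_H E[X_H] = 177843714048000 · p^{18} = 177843714048000 · 1/387420489 = 243955712000/531441.
Numerically: E[X] ≈ 459046.

E[X] = 177843714048000 · (1/3)^{18} = 243955712000/531441 ≈ 459046.


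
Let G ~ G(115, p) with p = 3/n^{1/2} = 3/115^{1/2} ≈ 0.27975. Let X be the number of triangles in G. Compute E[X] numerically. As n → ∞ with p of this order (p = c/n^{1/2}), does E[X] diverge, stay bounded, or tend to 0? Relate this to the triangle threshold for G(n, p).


Number of potential triangles: C(115, 3) = 246905.
Each occurs with probability p³ ≈ (0.27975)³ ≈ 2.1893591e-02.
By linearity: E[X] = C(115, 3)·p³ ≈ 246905 · 2.1893591e-02 ≈ 5405.63712.
Since α = 1/2 < 1, p = c/n^{1/2} ≫ 1/n is above the triangle threshold p ~ 1/n. Asymptotically E[X] ~ (c³/6)·n^{3(1−α)} = (3³/6)·n^{1.5} → ∞; triangles are abundant w.h.p.

E[X] ≈ 5405.63712; in regime p = Θ(1/n^{1/2}) E[X] diverges (above the triangle threshold p ~ 1/n).


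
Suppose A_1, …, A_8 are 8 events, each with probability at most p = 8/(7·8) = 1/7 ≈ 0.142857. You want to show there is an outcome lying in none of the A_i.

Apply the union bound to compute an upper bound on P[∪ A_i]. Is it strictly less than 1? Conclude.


Union bound: P[∪_{i=1}^{8} A_i] ≤ Σ_i P[A_i] ≤ 8·p = 8·(1/7) = 8/7.
Numerically: 8/7 ≈ 1.142857.
Is 8/7 < 1? NO.
Since the bound 8/7 is ≥ 1, the union bound is uninformative here; it does NOT by itself certify existence.

8·p = 8/7 ≈ 1.142857; existence NOT certified by the union bound.


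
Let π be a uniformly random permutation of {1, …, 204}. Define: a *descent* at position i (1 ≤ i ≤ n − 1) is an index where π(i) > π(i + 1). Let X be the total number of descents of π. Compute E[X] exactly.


Write X = Σ X_I over i = 1, …, 203, with X_I the indicator of one descent.
There are 203 indicators.
For each fixed i, the pair (π(i), π(i+1)) is a uniformly random ordered pair of distinct values from {1, …, 204}; by symmetry P[π(i) > π(i+1)] = 1/2.
By linearity: E[X] = 203 · (1/2) = (204 − 1) · (1/2) = 203/2 ≈ 101.500.

E[X] = 203/2 = 101.500.


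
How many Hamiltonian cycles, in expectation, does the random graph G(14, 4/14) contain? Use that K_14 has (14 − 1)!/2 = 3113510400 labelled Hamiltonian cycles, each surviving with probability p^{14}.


K_14 has (14 − 1)!/2 = 3113510400 labelled Hamiltonian cycles.
For each such Hamiltonian cycle H, let X_H = 1 if all 14 edges of H are present in G. Then P[X_H = 1] = p^{14} = (2/7)^{14} = 16384/678223072849.
Summing the indicators: E[X] = Σ_H E[X_H] = 3113510400 · p^{14} = 3113510400 · 16384/678223072849 = 7287393484800/96889010407.
Numerically: E[X] ≈ 75.21.

E[X] = 3113510400 · (2/7)^{14} = 7287393484800/96889010407 ≈ 75.21.


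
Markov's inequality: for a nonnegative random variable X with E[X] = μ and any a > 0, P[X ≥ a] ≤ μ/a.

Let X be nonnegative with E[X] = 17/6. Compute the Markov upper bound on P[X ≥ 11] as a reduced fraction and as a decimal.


μ = E[X] = 17/6, a = 11.
Markov: P[X ≥ 11] ≤ μ/a = (17/6)/11 = 17/66.
Numerically: ≈ 0.258.
(Since a = 11 > μ = 2.833, the bound 17/66 is < 1 and informative.)

P[X ≥ 11] ≤ 17/66 ≈ 0.258.


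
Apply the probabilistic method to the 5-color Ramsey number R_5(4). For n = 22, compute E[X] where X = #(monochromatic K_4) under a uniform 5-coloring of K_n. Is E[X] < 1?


E[X] = C(22, 4) · 5^{1 − 6} = 7315 · 5^{−5} = 7315/3125.
As a reduced fraction: E[X] = 1463/625 ≈ 2.3408.
Is E[X] < 1? NO.
Since E[X] ≥ 1, the first-moment bound is inconclusive at n = 22; it does NOT by itself certify R_5(4) > 22.

E[X] = 1463/625 ≈ 2.3408; E[X] ≥ 1; first-moment method inconclusive here.


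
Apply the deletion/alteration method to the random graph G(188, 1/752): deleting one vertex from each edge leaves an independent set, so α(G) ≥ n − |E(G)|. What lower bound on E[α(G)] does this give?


E[|E(G)|] = C(188, 2)·p = 17578 · (1/752) = 187/8.
E[α(G)] ≥ n − E[|E(G)|] = 188 − 187/8 = 1317/8.
Numerically: ≈ 164.6250.
(This is only a lower bound; the true E[α(G)] may be larger.)

E[α(G)] ≥ 1317/8 ≈ 164.6250.


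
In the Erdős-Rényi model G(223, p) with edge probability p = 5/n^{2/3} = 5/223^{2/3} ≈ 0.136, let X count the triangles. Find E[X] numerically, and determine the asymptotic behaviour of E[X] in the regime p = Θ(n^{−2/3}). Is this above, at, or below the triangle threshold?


Number of potential triangles: C(223, 3) = 1823471.
Each occurs with probability p³ ≈ (0.136)³ ≈ 2.51362e-03.
By linearity: E[X] = C(223, 3)·p³ ≈ 1823471 · 2.51362e-03 ≈ 4583.520.
Since α = 2/3 < 1, p = c/n^{2/3} ≫ 1/n is above the triangle threshold p ~ 1/n. Asymptotically E[X] ~ (c³/6)·n^{3(1−α)} = (5³/6)·n^{1} → ∞; triangles are abundant w.h.p.

E[X] ≈ 4583.520; in regime p = Θ(1/n^{2/3}) E[X] diverges (above the triangle threshold p ~ 1/n).


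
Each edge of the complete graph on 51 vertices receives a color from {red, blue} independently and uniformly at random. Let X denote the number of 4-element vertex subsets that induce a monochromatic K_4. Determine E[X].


Let X = Σ_S X_S over the C(51, 4) = 249900 subsets S of size 4, where X_S = 1 if the K_4 on S is monochromatic.
For a fixed S, the K_4 on S has C(4, 2) = 6 edges. P[all 6 edges red] = (1/2)^6, and likewise for blue, so P[monochromatic] = 2·(1/2)^6 = 2^{1 − 6} = 1/32.
By linearity: E[X] = C(51, 4) · 2^{1 − 6} = 249900 · 1/32 = 62475/8.
Numerically: E[X] ≈ 7809.37500.

E[X] = C(51,4)·2^(1−C(4,2)) = 62475/8 ≈ 7809.37500.


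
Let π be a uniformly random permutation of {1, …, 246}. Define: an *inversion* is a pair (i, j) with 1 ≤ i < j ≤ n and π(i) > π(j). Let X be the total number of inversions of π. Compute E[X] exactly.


Write X = Σ X_I over the C(246, 2) = 30135 pairs i < j, with X_I the indicator of one inversion.
There are 30135 indicators.
For each fixed pair i < j, the values π(i) and π(j) are two distinct elements of {1, …, 246} in uniformly random order; by symmetry P[π(i) > π(j)] = 1/2.
By linearity: E[X] = 30135 · (1/2) = C(246, 2) · (1/2) = 30135/2 = 30135/2 ≈ 15067.500.

E[X] = 30135/2 = 15067.500.


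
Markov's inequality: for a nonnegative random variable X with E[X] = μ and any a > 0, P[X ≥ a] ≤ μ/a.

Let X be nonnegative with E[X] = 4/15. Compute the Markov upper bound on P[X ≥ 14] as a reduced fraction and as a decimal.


μ = E[X] = 4/15, a = 14.
Markov: P[X ≥ 14] ≤ μ/a = (4/15)/14 = 2/105.
Numerically: ≈ 0.01905.
(Since a = 14 > μ = 0.26667, the bound 2/105 is < 1 and informative.)

P[X ≥ 14] ≤ 2/105 ≈ 0.01905.
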